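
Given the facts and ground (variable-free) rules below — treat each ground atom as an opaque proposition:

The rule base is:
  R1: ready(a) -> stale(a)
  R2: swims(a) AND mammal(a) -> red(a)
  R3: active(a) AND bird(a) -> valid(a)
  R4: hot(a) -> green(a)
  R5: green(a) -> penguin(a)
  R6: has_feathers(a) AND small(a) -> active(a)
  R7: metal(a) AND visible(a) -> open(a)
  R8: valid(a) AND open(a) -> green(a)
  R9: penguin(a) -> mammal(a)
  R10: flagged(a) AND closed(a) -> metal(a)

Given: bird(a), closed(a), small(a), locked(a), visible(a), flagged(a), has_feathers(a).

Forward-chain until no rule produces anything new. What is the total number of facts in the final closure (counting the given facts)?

14

Round 1: R6 [has_feathers(a) AND small(a) -> active(a)]; R10 [flagged(a) AND closed(a) -> metal(a)]. New: active(a), metal(a).
Round 2: R3 [active(a) AND bird(a) -> valid(a)]; R7 [metal(a) AND visible(a) -> open(a)]. New: valid(a), open(a).
Round 3: R8 [valid(a) AND open(a) -> green(a)]. New: green(a).
Round 4: R5 [green(a) -> penguin(a)]. New: penguin(a).
Round 5: R9 [penguin(a) -> mammal(a)]. New: mammal(a).
Closure: {active(a), bird(a), closed(a), flagged(a), green(a), has_feathers(a), locked(a), mammal(a), metal(a), open(a), penguin(a), small(a), valid(a), visible(a)} — 14 facts.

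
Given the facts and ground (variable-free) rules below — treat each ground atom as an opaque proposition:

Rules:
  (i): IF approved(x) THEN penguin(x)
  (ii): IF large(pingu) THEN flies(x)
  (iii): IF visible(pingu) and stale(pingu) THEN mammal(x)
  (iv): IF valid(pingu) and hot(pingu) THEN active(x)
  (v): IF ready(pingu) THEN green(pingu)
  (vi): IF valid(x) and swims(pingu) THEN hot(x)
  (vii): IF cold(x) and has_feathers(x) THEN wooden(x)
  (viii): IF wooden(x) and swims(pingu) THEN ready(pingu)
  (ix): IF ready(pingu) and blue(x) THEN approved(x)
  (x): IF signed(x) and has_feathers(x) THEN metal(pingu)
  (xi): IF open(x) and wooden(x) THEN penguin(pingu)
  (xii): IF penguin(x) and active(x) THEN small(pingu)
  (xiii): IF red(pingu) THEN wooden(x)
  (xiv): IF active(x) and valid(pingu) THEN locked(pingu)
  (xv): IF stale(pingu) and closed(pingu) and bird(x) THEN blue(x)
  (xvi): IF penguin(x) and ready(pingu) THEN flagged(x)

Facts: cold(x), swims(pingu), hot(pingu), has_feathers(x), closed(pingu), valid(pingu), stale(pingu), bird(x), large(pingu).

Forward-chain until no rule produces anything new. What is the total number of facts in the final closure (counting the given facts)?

20

Round 1 — (ii), (iv), (vii), (xv), derive flies(x), active(x), wooden(x), blue(x).
Round 2 — (viii), (xiv), derive ready(pingu), locked(pingu).
Round 3 — (v), (ix), derive green(pingu), approved(x).
Round 4 — (i), derive penguin(x).
Round 5 — (xii), (xvi), derive small(pingu), flagged(x).
Closure: {active(x), approved(x), bird(x), blue(x), closed(pingu), cold(x), flagged(x), flies(x), green(pingu), has_feathers(x), hot(pingu), large(pingu), locked(pingu), penguin(x), ready(pingu), small(pingu), stale(pingu), swims(pingu), valid(pingu), wooden(x)} — 20 facts.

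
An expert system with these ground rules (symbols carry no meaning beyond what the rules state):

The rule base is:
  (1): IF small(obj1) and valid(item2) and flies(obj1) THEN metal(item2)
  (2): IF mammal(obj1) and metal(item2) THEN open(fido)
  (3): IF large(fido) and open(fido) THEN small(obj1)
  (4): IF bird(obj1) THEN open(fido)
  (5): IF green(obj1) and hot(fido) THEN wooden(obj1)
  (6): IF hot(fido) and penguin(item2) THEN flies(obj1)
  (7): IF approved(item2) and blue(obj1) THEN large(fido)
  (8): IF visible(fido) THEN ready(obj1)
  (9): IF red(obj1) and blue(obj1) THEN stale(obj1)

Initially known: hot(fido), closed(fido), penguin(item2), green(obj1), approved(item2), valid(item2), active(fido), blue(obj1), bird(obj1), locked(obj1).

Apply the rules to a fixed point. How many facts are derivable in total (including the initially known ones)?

16

Round 1 — (4), (5), (6), (7), derive open(fido), wooden(obj1), flies(obj1), large(fido).
Round 2 — (3), derive small(obj1).
Round 3 — (1), derive metal(item2).
Closure: {active(fido), approved(item2), bird(obj1), blue(obj1), closed(fido), flies(obj1), green(obj1), hot(fido), large(fido), locked(obj1), metal(item2), open(fido), penguin(item2), small(obj1), valid(item2), wooden(obj1)} — 16 facts.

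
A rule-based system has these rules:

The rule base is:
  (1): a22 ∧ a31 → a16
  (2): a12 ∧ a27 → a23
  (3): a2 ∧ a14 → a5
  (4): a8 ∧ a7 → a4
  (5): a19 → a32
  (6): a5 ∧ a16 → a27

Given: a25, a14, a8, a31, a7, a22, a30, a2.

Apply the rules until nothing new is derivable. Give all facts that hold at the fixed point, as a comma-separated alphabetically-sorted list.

Round 1: (1) [a22 ∧ a31 → a16]; (3) [a2 ∧ a14 → a5]; (4) [a8 ∧ a7 → a4]. Adds a16, a5, a4.
Round 2: (6) [a5 ∧ a16 → a27]. Adds a27.

a14, a16, a2, a22, a25, a27, a30, a31, a4, a5, a7, a8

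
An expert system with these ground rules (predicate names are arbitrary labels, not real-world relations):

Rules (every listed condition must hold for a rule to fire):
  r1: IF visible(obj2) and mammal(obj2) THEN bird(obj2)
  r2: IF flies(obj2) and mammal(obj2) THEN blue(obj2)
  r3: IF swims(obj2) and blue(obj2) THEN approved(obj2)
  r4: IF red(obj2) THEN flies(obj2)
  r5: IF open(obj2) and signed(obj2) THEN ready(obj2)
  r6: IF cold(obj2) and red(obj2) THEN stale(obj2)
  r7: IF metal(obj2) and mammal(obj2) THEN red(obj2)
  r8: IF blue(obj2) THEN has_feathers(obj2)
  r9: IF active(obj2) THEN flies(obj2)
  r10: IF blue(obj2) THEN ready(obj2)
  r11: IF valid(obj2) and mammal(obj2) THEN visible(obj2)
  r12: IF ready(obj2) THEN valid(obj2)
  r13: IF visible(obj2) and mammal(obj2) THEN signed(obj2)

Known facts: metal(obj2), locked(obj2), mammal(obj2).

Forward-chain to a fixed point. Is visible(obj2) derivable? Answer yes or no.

Round 1 fires r7, giving red(obj2).
Round 2 fires r4, giving flies(obj2).
Round 3 fires r2, giving blue(obj2).
Round 4 fires r8, r10, giving has_feathers(obj2), ready(obj2).
Round 5 fires r12, giving valid(obj2).
Round 6 fires r11, giving visible(obj2).
Round 7 fires r1, r13, giving bird(obj2), signed(obj2).
visible(obj2) appears in round 6, so it is derivable.

yes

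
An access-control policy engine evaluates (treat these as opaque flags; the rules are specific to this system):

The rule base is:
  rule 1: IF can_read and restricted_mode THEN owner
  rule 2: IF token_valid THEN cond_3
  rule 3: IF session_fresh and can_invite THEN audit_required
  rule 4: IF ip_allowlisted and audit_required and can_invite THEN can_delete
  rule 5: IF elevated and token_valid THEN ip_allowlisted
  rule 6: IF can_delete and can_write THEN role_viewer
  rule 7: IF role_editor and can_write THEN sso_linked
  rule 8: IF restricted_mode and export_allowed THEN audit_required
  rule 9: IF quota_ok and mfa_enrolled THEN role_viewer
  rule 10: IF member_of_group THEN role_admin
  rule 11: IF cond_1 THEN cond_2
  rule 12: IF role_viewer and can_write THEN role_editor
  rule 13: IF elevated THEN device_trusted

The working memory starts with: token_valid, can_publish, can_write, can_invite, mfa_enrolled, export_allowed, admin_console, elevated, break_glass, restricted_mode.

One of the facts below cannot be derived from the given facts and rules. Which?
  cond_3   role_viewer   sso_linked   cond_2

cond_2

Round 1: rule 2 [IF token_valid THEN cond_3]; rule 5 [IF elevated and token_valid THEN ip_allowlisted]; rule 8 [IF restricted_mode and export_allowed THEN audit_required]; rule 13 [IF elevated THEN device_trusted]. New: cond_3, ip_allowlisted, audit_required, device_trusted.
Round 2: rule 4 [IF ip_allowlisted and audit_required and can_invite THEN can_delete]. New: can_delete.
Round 3: rule 6 [IF can_delete and can_write THEN role_viewer]. New: role_viewer.
Round 4: rule 12 [IF role_viewer and can_write THEN role_editor]. New: role_editor.
Round 5: rule 7 [IF role_editor and can_write THEN sso_linked]. New: sso_linked.
Derived: cond_3 (round 1), sso_linked (round 5), role_viewer (round 3). cond_2 never appears in any round.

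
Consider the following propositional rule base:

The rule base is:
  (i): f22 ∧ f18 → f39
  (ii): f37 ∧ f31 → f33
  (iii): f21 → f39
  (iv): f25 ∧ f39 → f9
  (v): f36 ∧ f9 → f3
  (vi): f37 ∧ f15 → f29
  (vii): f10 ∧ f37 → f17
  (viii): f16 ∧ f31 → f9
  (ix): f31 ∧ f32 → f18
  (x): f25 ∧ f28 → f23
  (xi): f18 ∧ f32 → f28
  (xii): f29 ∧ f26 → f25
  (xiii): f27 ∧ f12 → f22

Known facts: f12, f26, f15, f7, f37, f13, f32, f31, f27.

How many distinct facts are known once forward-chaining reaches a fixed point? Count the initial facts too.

18

[1] (ii) [f37 ∧ f31 → f33]; (vi) [f37 ∧ f15 → f29]; (ix) [f31 ∧ f32 → f18]; (xiii) [f27 ∧ f12 → f22]. ⇒ new: f33, f29, f18, f22.
[2] (i) [f22 ∧ f18 → f39]; (xi) [f18 ∧ f32 → f28]; (xii) [f29 ∧ f26 → f25]. ⇒ new: f39, f28, f25.
[3] (iv) [f25 ∧ f39 → f9]; (x) [f25 ∧ f28 → f23]. ⇒ new: f9, f23.
Closure: {f12, f13, f15, f18, f22, f23, f25, f26, f27, f28, f29, f31, f32, f33, f37, f39, f7, f9} — 18 facts.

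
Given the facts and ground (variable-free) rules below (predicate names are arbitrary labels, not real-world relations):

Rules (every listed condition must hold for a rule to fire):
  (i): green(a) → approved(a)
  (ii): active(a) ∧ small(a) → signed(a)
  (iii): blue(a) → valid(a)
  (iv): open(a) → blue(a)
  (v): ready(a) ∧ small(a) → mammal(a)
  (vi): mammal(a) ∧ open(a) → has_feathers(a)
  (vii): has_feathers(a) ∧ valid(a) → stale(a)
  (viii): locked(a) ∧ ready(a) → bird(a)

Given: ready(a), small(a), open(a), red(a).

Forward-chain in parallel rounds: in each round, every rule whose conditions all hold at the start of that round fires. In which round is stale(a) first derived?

Round 1: (iv) [open(a) → blue(a)]; (v) [ready(a) ∧ small(a) → mammal(a)]. New: blue(a), mammal(a).
Round 2: (iii) [blue(a) → valid(a)]; (vi) [mammal(a) ∧ open(a) → has_feathers(a)]. New: valid(a), has_feathers(a).
Round 3: (vii) [has_feathers(a) ∧ valid(a) → stale(a)]. New: stale(a).
stale(a) first appears in round 3.

3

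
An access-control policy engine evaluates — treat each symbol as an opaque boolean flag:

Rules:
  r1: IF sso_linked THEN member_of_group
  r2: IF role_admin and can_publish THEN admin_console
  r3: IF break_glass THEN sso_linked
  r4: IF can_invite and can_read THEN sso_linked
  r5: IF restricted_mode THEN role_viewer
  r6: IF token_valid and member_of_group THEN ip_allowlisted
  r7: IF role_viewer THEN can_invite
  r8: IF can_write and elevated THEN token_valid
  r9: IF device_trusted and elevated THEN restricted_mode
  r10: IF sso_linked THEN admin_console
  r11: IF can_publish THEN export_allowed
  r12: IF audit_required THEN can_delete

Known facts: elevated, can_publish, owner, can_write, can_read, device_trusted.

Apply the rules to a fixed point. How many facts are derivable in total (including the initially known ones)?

Round 1 fires r8, r9, r11, giving token_valid, restricted_mode, export_allowed.
Round 2 fires r5, giving role_viewer.
Round 3 fires r7, giving can_invite.
Round 4 fires r4, giving sso_linked.
Round 5 fires r1, r10, giving member_of_group, admin_console.
Round 6 fires r6, giving ip_allowlisted.
Closure: {admin_console, can_invite, can_publish, can_read, can_write, device_trusted, elevated, export_allowed, ip_allowlisted, member_of_group, owner, restricted_mode, role_viewer, sso_linked, token_valid} — 15 facts.

15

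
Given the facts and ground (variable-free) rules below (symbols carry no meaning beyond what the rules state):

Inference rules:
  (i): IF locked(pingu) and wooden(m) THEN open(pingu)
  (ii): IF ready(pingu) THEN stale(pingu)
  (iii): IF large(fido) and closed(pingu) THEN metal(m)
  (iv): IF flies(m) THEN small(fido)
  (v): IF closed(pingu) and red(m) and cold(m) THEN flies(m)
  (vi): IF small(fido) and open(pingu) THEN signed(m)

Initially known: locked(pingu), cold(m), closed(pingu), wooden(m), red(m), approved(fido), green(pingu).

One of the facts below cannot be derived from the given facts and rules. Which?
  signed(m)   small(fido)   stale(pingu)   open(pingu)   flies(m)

Round 1: (i) [IF locked(pingu) and wooden(m) THEN open(pingu)]; (v) [IF closed(pingu) and red(m) and cold(m) THEN flies(m)]. Adds open(pingu), flies(m).
Round 2: (iv) [IF flies(m) THEN small(fido)]. Adds small(fido).
Round 3: (vi) [IF small(fido) and open(pingu) THEN signed(m)]. Adds signed(m).
Derived: signed(m) (round 3), open(pingu) (round 1), flies(m) (round 1), small(fido) (round 2). stale(pingu) never appears in any round.

stale(pingu)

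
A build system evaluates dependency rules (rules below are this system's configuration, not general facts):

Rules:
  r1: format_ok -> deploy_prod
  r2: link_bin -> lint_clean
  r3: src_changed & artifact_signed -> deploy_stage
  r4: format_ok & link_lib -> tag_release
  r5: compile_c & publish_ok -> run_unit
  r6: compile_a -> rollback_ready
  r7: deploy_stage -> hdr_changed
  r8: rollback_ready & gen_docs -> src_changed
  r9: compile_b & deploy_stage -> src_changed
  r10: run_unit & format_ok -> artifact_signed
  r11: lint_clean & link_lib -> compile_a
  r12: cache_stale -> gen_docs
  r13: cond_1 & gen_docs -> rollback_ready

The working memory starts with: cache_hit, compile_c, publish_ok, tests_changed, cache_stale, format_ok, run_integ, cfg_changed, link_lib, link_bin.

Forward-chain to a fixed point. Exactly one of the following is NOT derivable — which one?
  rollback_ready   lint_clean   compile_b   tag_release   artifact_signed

compile_b

Round 1: r1 [format_ok -> deploy_prod]; r2 [link_bin -> lint_clean]; r4 [format_ok & link_lib -> tag_release]; r5 [compile_c & publish_ok -> run_unit]; r12 [cache_stale -> gen_docs]. New: deploy_prod, lint_clean, tag_release, run_unit, gen_docs.
Round 2: r10 [run_unit & format_ok -> artifact_signed]; r11 [lint_clean & link_lib -> compile_a]. New: artifact_signed, compile_a.
Round 3: r6 [compile_a -> rollback_ready]. New: rollback_ready.
Round 4: r8 [rollback_ready & gen_docs -> src_changed]. New: src_changed.
Round 5: r3 [src_changed & artifact_signed -> deploy_stage]. New: deploy_stage.
Round 6: r7 [deploy_stage -> hdr_changed]. New: hdr_changed.
Derived: rollback_ready (round 3), lint_clean (round 1), tag_release (round 1), artifact_signed (round 2). compile_b never appears in any round.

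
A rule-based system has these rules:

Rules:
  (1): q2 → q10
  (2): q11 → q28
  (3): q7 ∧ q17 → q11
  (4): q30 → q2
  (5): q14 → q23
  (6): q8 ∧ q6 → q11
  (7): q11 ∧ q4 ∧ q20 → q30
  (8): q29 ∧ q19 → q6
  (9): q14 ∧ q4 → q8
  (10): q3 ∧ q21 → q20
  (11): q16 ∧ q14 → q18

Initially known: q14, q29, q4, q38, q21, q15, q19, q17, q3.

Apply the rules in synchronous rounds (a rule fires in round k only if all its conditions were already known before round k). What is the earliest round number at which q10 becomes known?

Round 1: (5) [q14 → q23]; (8) [q29 ∧ q19 → q6]; (9) [q14 ∧ q4 → q8]; (10) [q3 ∧ q21 → q20]. New: q23, q6, q8, q20.
Round 2: (6) [q8 ∧ q6 → q11]. New: q11.
Round 3: (2) [q11 → q28]; (7) [q11 ∧ q4 ∧ q20 → q30]. New: q28, q30.
Round 4: (4) [q30 → q2]. New: q2.
Round 5: (1) [q2 → q10]. New: q10.
q10 first appears in round 5.

5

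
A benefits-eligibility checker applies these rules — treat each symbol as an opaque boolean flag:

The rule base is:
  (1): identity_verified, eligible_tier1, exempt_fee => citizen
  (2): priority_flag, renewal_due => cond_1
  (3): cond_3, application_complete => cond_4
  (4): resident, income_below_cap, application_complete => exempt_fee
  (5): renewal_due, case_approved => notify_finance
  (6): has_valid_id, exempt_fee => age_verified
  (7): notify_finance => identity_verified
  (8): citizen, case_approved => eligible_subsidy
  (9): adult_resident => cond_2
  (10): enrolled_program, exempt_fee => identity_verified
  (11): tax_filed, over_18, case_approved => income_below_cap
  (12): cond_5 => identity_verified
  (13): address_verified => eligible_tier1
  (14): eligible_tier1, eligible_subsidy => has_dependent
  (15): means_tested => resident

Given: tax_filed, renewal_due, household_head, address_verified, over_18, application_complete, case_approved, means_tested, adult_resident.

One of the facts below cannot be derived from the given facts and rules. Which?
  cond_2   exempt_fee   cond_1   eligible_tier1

Round 1 fires (5), (9), (11), (13), (15), giving notify_finance, cond_2, income_below_cap, eligible_tier1, resident.
Round 2 fires (4), (7), giving exempt_fee, identity_verified.
Round 3 fires (1), giving citizen.
Round 4 fires (8), giving eligible_subsidy.
Round 5 fires (14), giving has_dependent.
Derived: exempt_fee (round 2), cond_2 (round 1), eligible_tier1 (round 1). cond_1 never appears in any round.

cond_1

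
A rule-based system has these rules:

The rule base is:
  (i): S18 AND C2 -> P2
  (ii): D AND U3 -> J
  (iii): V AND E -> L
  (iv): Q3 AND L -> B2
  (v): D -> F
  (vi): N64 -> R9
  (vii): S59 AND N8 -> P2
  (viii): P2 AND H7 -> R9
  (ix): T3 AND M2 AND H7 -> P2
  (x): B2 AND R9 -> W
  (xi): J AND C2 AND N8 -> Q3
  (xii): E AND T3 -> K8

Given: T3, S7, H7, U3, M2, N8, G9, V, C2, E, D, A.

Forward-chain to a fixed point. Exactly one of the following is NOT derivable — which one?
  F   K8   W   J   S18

Round 1 — (ii), (iii), (v), (ix), (xii), derive J, L, F, P2, K8.
Round 2 — (viii), (xi), derive R9, Q3.
Round 3 — (iv), derive B2.
Round 4 — (x), derive W.
Derived: F (round 1), W (round 4), J (round 1), K8 (round 1). S18 never appears in any round.

S18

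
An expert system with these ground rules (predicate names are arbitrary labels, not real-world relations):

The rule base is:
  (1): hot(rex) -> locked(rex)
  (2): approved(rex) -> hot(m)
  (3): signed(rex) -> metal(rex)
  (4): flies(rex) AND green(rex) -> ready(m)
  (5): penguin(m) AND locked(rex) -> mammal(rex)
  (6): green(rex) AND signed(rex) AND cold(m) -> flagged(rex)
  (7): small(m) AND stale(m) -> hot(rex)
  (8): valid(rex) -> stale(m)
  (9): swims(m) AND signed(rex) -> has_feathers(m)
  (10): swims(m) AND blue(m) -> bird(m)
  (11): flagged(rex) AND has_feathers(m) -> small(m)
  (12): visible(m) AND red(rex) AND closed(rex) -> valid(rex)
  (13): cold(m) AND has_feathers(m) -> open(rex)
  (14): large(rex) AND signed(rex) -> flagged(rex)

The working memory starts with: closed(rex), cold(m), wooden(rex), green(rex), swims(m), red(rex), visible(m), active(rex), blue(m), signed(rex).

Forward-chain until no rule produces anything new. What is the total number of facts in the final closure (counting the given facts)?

Round 1 — (3), (6), (9), (10), (12), derive metal(rex), flagged(rex), has_feathers(m), bird(m), valid(rex).
Round 2 — (8), (11), (13), derive stale(m), small(m), open(rex).
Round 3 — (7), derive hot(rex).
Round 4 — (1), derive locked(rex).
Closure: {active(rex), bird(m), blue(m), closed(rex), cold(m), flagged(rex), green(rex), has_feathers(m), hot(rex), locked(rex), metal(rex), open(rex), red(rex), signed(rex), small(m), stale(m), swims(m), valid(rex), visible(m), wooden(rex)} — 20 facts.

20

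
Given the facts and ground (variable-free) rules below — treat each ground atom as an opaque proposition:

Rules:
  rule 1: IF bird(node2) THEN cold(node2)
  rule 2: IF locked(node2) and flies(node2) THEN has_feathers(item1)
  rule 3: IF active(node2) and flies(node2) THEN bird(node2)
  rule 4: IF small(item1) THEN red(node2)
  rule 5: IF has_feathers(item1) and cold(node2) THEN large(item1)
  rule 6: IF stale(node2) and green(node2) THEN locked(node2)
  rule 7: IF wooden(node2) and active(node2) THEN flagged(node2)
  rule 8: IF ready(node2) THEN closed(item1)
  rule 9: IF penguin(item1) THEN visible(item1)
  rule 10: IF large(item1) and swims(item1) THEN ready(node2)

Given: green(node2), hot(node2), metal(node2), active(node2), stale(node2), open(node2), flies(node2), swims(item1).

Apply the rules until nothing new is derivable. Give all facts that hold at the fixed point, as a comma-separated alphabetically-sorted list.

Round 1 — rule 3, rule 6, derive bird(node2), locked(node2).
Round 2 — rule 1, rule 2, derive cold(node2), has_feathers(item1).
Round 3 — rule 5, derive large(item1).
Round 4 — rule 10, derive ready(node2).
Round 5 — rule 8, derive closed(item1).

active(node2), bird(node2), closed(item1), cold(node2), flies(node2), green(node2), has_feathers(item1), hot(node2), large(item1), locked(node2), metal(node2), open(node2), ready(node2), stale(node2), swims(item1)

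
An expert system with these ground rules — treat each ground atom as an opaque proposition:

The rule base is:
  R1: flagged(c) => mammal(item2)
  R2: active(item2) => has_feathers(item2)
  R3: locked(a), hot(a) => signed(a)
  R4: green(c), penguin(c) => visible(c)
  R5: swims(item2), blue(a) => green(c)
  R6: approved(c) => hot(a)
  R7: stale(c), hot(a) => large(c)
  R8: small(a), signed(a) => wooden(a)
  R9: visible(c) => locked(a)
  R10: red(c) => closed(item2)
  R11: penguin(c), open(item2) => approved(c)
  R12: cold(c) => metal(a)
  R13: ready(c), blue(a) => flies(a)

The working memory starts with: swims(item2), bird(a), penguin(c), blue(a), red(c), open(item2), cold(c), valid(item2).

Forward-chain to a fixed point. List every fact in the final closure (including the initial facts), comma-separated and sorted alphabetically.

approved(c), bird(a), blue(a), closed(item2), cold(c), green(c), hot(a), locked(a), metal(a), open(item2), penguin(c), red(c), signed(a), swims(item2), valid(item2), visible(c)

[1] R5 [swims(item2), blue(a) => green(c)]; R10 [red(c) => closed(item2)]; R11 [penguin(c), open(item2) => approved(c)]; R12 [cold(c) => metal(a)]. ⇒ new: green(c), closed(item2), approved(c), metal(a).
[2] R4 [green(c), penguin(c) => visible(c)]; R6 [approved(c) => hot(a)]. ⇒ new: visible(c), hot(a).
[3] R9 [visible(c) => locked(a)]. ⇒ new: locked(a).
[4] R3 [locked(a), hot(a) => signed(a)]. ⇒ new: signed(a).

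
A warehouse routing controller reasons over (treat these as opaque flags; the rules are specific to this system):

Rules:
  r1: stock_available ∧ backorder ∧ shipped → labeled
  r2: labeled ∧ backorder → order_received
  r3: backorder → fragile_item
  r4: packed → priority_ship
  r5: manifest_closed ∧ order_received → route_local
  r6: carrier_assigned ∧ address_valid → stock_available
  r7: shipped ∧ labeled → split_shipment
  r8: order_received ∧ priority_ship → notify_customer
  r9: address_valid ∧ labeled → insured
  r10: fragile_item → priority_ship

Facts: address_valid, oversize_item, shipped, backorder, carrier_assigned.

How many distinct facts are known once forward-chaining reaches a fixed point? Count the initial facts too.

13

Round 1 — r3, r6, derive fragile_item, stock_available.
Round 2 — r1, r10, derive labeled, priority_ship.
Round 3 — r2, r7, r9, derive order_received, split_shipment, insured.
Round 4 — r8, derive notify_customer.
Closure: {address_valid, backorder, carrier_assigned, fragile_item, insured, labeled, notify_customer, order_received, oversize_item, priority_ship, shipped, split_shipment, stock_available} — 13 facts.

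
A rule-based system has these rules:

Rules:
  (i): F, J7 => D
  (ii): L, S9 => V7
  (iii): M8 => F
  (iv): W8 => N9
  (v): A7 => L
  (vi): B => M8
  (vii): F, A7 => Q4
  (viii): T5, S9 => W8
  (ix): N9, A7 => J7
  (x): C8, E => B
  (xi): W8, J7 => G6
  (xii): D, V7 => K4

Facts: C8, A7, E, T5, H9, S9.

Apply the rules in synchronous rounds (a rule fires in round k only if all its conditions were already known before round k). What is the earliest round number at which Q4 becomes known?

4

Round 1 fires (v), (viii), (x), giving L, W8, B.
Round 2 fires (ii), (iv), (vi), giving V7, N9, M8.
Round 3 fires (iii), (ix), giving F, J7.
Round 4 fires (i), (vii), (xi), giving D, Q4, G6.
Q4 first appears in round 4.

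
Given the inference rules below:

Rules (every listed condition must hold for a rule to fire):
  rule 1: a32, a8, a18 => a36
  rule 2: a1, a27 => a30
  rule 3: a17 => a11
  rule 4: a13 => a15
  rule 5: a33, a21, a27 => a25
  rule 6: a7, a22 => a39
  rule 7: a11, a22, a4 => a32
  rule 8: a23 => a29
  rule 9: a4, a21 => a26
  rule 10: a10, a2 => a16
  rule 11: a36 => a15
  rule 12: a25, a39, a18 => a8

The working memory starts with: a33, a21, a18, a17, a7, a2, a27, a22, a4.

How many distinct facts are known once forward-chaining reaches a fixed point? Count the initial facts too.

Round 1: rule 3 [a17 => a11]; rule 5 [a33, a21, a27 => a25]; rule 6 [a7, a22 => a39]; rule 9 [a4, a21 => a26]. Adds a11, a25, a39, a26.
Round 2: rule 7 [a11, a22, a4 => a32]; rule 12 [a25, a39, a18 => a8]. Adds a32, a8.
Round 3: rule 1 [a32, a8, a18 => a36]. Adds a36.
Round 4: rule 11 [a36 => a15]. Adds a15.
Closure: {a11, a15, a17, a18, a2, a21, a22, a25, a26, a27, a32, a33, a36, a39, a4, a7, a8} — 17 facts.

17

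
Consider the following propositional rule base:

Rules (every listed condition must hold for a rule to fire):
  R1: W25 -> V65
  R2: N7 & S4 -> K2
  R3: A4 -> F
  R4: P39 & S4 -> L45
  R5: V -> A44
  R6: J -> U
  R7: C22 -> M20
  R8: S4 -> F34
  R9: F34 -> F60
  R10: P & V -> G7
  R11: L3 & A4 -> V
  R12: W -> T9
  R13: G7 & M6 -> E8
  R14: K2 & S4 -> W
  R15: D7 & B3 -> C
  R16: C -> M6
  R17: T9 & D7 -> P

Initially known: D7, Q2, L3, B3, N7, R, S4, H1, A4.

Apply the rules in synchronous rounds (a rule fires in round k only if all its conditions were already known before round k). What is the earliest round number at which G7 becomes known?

5

Round 1: R2 [N7 & S4 -> K2]; R3 [A4 -> F]; R8 [S4 -> F34]; R11 [L3 & A4 -> V]; R15 [D7 & B3 -> C]. Adds K2, F, F34, V, C.
Round 2: R5 [V -> A44]; R9 [F34 -> F60]; R14 [K2 & S4 -> W]; R16 [C -> M6]. Adds A44, F60, W, M6.
Round 3: R12 [W -> T9]. Adds T9.
Round 4: R17 [T9 & D7 -> P]. Adds P.
Round 5: R10 [P & V -> G7]. Adds G7.
G7 first appears in round 5.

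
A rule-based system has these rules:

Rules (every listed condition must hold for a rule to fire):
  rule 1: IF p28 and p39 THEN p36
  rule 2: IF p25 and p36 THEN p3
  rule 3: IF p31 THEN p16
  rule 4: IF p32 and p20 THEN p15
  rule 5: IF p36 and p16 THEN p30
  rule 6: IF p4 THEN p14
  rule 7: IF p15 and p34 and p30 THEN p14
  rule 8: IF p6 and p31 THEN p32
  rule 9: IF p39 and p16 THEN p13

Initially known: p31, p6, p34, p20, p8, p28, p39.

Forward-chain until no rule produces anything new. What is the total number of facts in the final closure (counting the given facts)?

Round 1: rule 1 [IF p28 and p39 THEN p36]; rule 3 [IF p31 THEN p16]; rule 8 [IF p6 and p31 THEN p32]. New: p36, p16, p32.
Round 2: rule 4 [IF p32 and p20 THEN p15]; rule 5 [IF p36 and p16 THEN p30]; rule 9 [IF p39 and p16 THEN p13]. New: p15, p30, p13.
Round 3: rule 7 [IF p15 and p34 and p30 THEN p14]. New: p14.
Closure: {p13, p14, p15, p16, p20, p28, p30, p31, p32, p34, p36, p39, p6, p8} — 14 facts.

14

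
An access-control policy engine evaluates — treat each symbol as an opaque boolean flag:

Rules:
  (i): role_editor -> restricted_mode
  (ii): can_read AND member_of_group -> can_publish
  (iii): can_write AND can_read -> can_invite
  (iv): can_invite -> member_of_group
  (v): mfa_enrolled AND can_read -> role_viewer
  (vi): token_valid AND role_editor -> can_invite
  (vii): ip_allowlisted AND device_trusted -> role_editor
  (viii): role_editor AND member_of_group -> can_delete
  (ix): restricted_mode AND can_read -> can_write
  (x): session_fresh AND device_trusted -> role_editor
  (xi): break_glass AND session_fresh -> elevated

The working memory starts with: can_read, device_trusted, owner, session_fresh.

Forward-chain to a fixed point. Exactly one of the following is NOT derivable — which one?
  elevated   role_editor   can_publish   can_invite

elevated

Round 1: (x) [session_fresh AND device_trusted -> role_editor]. Adds role_editor.
Round 2: (i) [role_editor -> restricted_mode]. Adds restricted_mode.
Round 3: (ix) [restricted_mode AND can_read -> can_write]. Adds can_write.
Round 4: (iii) [can_write AND can_read -> can_invite]. Adds can_invite.
Round 5: (iv) [can_invite -> member_of_group]. Adds member_of_group.
Round 6: (ii) [can_read AND member_of_group -> can_publish]; (viii) [role_editor AND member_of_group -> can_delete]. Adds can_publish, can_delete.
Derived: can_invite (round 4), can_publish (round 6), role_editor (round 1). elevated never appears in any round.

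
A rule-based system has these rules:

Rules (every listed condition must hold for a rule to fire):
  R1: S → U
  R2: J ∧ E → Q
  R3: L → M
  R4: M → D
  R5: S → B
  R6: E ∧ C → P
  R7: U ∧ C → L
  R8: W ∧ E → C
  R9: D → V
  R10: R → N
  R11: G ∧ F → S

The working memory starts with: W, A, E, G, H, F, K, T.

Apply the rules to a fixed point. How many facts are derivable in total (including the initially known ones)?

Round 1: R8 [W ∧ E → C]; R11 [G ∧ F → S]. New: C, S.
Round 2: R1 [S → U]; R5 [S → B]; R6 [E ∧ C → P]. New: U, B, P.
Round 3: R7 [U ∧ C → L]. New: L.
Round 4: R3 [L → M]. New: M.
Round 5: R4 [M → D]. New: D.
Round 6: R9 [D → V]. New: V.
Closure: {A, B, C, D, E, F, G, H, K, L, M, P, S, T, U, V, W} — 17 facts.

17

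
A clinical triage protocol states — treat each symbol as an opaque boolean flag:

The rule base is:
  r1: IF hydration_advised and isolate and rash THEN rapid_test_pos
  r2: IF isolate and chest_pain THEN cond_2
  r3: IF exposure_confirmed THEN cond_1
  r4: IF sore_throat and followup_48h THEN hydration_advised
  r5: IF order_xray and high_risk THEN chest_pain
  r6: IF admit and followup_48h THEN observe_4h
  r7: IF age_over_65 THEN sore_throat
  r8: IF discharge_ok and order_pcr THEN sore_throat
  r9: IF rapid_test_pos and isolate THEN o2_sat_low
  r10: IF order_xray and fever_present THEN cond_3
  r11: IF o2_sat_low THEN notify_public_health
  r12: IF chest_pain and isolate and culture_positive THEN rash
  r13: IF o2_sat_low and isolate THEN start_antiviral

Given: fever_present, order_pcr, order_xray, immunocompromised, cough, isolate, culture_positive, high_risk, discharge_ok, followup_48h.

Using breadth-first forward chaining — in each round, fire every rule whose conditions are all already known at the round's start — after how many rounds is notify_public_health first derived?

Round 1: r5 [IF order_xray and high_risk THEN chest_pain]; r8 [IF discharge_ok and order_pcr THEN sore_throat]; r10 [IF order_xray and fever_present THEN cond_3]. New: chest_pain, sore_throat, cond_3.
Round 2: r2 [IF isolate and chest_pain THEN cond_2]; r4 [IF sore_throat and followup_48h THEN hydration_advised]; r12 [IF chest_pain and isolate and culture_positive THEN rash]. New: cond_2, hydration_advised, rash.
Round 3: r1 [IF hydration_advised and isolate and rash THEN rapid_test_pos]. New: rapid_test_pos.
Round 4: r9 [IF rapid_test_pos and isolate THEN o2_sat_low]. New: o2_sat_low.
Round 5: r11 [IF o2_sat_low THEN notify_public_health]; r13 [IF o2_sat_low and isolate THEN start_antiviral]. New: notify_public_health, start_antiviral.
notify_public_health first appears in round 5.

5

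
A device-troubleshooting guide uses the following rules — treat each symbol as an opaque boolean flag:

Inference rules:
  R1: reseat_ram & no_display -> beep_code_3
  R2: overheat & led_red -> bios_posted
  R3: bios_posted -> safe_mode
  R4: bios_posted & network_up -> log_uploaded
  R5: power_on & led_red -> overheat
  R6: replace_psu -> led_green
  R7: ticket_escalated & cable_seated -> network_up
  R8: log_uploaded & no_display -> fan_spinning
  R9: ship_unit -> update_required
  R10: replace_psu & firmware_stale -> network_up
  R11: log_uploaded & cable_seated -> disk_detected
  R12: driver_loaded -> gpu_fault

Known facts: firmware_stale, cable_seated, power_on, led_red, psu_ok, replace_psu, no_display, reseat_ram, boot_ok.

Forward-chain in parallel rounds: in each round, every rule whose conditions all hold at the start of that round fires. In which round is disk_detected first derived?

4

[1] R1 [reseat_ram & no_display -> beep_code_3]; R5 [power_on & led_red -> overheat]; R6 [replace_psu -> led_green]; R10 [replace_psu & firmware_stale -> network_up]. ⇒ new: beep_code_3, overheat, led_green, network_up.
[2] R2 [overheat & led_red -> bios_posted]. ⇒ new: bios_posted.
[3] R3 [bios_posted -> safe_mode]; R4 [bios_posted & network_up -> log_uploaded]. ⇒ new: safe_mode, log_uploaded.
[4] R8 [log_uploaded & no_display -> fan_spinning]; R11 [log_uploaded & cable_seated -> disk_detected]. ⇒ new: fan_spinning, disk_detected.
disk_detected first appears in round 4.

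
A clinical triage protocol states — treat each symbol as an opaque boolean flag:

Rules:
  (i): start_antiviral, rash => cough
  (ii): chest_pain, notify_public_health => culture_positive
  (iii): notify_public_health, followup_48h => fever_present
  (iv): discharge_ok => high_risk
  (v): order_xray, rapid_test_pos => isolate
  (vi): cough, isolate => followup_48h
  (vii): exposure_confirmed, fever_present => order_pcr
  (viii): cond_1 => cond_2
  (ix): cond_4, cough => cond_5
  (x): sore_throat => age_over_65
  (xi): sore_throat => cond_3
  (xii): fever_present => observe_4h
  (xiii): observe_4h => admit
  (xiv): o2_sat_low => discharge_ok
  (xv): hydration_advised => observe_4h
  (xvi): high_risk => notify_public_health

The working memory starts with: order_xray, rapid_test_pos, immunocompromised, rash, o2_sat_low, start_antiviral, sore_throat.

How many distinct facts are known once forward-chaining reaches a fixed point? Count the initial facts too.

Round 1: (i) [start_antiviral, rash => cough]; (v) [order_xray, rapid_test_pos => isolate]; (x) [sore_throat => age_over_65]; (xi) [sore_throat => cond_3]; (xiv) [o2_sat_low => discharge_ok]. New: cough, isolate, age_over_65, cond_3, discharge_ok.
Round 2: (iv) [discharge_ok => high_risk]; (vi) [cough, isolate => followup_48h]. New: high_risk, followup_48h.
Round 3: (xvi) [high_risk => notify_public_health]. New: notify_public_health.
Round 4: (iii) [notify_public_health, followup_48h => fever_present]. New: fever_present.
Round 5: (xii) [fever_present => observe_4h]. New: observe_4h.
Round 6: (xiii) [observe_4h => admit]. New: admit.
Closure: {admit, age_over_65, cond_3, cough, discharge_ok, fever_present, followup_48h, high_risk, immunocompromised, isolate, notify_public_health, o2_sat_low, observe_4h, order_xray, rapid_test_pos, rash, sore_throat, start_antiviral} — 18 facts.

18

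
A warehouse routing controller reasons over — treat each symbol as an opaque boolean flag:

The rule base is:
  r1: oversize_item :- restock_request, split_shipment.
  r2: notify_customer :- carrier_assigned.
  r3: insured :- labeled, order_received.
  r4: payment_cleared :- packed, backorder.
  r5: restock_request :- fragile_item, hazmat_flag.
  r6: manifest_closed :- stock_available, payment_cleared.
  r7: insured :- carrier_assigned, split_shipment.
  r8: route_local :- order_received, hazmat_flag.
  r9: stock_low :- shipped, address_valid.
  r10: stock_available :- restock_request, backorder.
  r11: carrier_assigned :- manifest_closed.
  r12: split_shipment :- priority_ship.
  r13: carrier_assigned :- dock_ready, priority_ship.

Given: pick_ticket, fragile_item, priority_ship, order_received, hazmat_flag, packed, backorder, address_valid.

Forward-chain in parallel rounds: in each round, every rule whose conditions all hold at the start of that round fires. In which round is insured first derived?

Round 1: r4 [payment_cleared :- packed, backorder.]; r5 [restock_request :- fragile_item, hazmat_flag.]; r8 [route_local :- order_received, hazmat_flag.]; r12 [split_shipment :- priority_ship.]. New: payment_cleared, restock_request, route_local, split_shipment.
Round 2: r1 [oversize_item :- restock_request, split_shipment.]; r10 [stock_available :- restock_request, backorder.]. New: oversize_item, stock_available.
Round 3: r6 [manifest_closed :- stock_available, payment_cleared.]. New: manifest_closed.
Round 4: r11 [carrier_assigned :- manifest_closed.]. New: carrier_assigned.
Round 5: r2 [notify_customer :- carrier_assigned.]; r7 [insured :- carrier_assigned, split_shipment.]. New: notify_customer, insured.
insured first appears in round 5.

5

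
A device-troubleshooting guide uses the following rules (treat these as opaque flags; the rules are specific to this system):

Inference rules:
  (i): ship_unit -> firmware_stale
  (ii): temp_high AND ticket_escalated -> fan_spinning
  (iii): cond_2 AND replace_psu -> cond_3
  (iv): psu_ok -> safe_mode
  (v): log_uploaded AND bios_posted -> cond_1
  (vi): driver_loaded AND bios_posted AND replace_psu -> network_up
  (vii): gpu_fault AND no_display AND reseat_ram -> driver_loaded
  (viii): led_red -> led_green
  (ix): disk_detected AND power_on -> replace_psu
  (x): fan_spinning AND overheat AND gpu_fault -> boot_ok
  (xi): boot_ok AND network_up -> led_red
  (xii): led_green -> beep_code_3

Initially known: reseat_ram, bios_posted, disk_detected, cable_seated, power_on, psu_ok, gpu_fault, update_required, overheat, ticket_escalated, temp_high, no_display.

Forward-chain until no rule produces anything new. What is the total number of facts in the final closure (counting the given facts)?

21

Round 1: (ii) [temp_high AND ticket_escalated -> fan_spinning]; (iv) [psu_ok -> safe_mode]; (vii) [gpu_fault AND no_display AND reseat_ram -> driver_loaded]; (ix) [disk_detected AND power_on -> replace_psu]. Adds fan_spinning, safe_mode, driver_loaded, replace_psu.
Round 2: (vi) [driver_loaded AND bios_posted AND replace_psu -> network_up]; (x) [fan_spinning AND overheat AND gpu_fault -> boot_ok]. Adds network_up, boot_ok.
Round 3: (xi) [boot_ok AND network_up -> led_red]. Adds led_red.
Round 4: (viii) [led_red -> led_green]. Adds led_green.
Round 5: (xii) [led_green -> beep_code_3]. Adds beep_code_3.
Closure: {beep_code_3, bios_posted, boot_ok, cable_seated, disk_detected, driver_loaded, fan_spinning, gpu_fault, led_green, led_red, network_up, no_display, overheat, power_on, psu_ok, replace_psu, reseat_ram, safe_mode, temp_high, ticket_escalated, update_required} — 21 facts.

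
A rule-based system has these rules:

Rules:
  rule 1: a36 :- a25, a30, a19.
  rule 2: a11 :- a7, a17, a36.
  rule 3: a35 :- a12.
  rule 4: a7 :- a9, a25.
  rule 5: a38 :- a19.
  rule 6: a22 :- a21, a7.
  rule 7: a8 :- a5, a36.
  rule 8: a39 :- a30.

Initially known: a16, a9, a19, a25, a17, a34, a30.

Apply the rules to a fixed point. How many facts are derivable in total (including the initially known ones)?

12

Round 1: rule 1 [a36 :- a25, a30, a19.]; rule 4 [a7 :- a9, a25.]; rule 5 [a38 :- a19.]; rule 8 [a39 :- a30.]. New: a36, a7, a38, a39.
Round 2: rule 2 [a11 :- a7, a17, a36.]. New: a11.
Closure: {a11, a16, a17, a19, a25, a30, a34, a36, a38, a39, a7, a9} — 12 facts.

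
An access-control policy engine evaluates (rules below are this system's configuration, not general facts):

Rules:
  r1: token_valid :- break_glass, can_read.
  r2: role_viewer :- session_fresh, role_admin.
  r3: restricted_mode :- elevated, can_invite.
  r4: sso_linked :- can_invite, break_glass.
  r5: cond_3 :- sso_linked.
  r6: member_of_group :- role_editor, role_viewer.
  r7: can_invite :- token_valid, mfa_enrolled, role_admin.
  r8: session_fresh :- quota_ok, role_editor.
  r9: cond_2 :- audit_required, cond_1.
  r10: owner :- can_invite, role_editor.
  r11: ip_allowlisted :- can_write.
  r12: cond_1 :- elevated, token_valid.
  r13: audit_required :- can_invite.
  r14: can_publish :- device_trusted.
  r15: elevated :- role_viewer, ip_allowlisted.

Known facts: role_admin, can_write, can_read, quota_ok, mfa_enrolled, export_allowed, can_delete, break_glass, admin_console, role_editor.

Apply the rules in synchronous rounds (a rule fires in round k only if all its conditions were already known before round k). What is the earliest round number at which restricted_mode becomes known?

Round 1: r1 [token_valid :- break_glass, can_read.]; r8 [session_fresh :- quota_ok, role_editor.]; r11 [ip_allowlisted :- can_write.]. Adds token_valid, session_fresh, ip_allowlisted.
Round 2: r2 [role_viewer :- session_fresh, role_admin.]; r7 [can_invite :- token_valid, mfa_enrolled, role_admin.]. Adds role_viewer, can_invite.
Round 3: r4 [sso_linked :- can_invite, break_glass.]; r6 [member_of_group :- role_editor, role_viewer.]; r10 [owner :- can_invite, role_editor.]; r13 [audit_required :- can_invite.]; r15 [elevated :- role_viewer, ip_allowlisted.]. Adds sso_linked, member_of_group, owner, audit_required, elevated.
Round 4: r3 [restricted_mode :- elevated, can_invite.]; r5 [cond_3 :- sso_linked.]; r12 [cond_1 :- elevated, token_valid.]. Adds restricted_mode, cond_3, cond_1.
restricted_mode first appears in round 4.

4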